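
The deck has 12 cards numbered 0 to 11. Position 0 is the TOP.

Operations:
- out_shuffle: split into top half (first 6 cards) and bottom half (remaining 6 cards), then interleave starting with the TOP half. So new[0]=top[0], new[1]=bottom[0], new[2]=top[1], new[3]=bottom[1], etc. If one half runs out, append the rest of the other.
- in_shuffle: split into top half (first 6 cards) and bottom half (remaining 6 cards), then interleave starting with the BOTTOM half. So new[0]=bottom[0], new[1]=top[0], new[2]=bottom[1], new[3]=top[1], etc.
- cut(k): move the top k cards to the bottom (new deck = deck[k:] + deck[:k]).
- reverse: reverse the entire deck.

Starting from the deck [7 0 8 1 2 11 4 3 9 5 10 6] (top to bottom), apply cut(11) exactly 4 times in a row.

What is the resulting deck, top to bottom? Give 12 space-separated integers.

After op 1 (cut(11)): [6 7 0 8 1 2 11 4 3 9 5 10]
After op 2 (cut(11)): [10 6 7 0 8 1 2 11 4 3 9 5]
After op 3 (cut(11)): [5 10 6 7 0 8 1 2 11 4 3 9]
After op 4 (cut(11)): [9 5 10 6 7 0 8 1 2 11 4 3]

Answer: 9 5 10 6 7 0 8 1 2 11 4 3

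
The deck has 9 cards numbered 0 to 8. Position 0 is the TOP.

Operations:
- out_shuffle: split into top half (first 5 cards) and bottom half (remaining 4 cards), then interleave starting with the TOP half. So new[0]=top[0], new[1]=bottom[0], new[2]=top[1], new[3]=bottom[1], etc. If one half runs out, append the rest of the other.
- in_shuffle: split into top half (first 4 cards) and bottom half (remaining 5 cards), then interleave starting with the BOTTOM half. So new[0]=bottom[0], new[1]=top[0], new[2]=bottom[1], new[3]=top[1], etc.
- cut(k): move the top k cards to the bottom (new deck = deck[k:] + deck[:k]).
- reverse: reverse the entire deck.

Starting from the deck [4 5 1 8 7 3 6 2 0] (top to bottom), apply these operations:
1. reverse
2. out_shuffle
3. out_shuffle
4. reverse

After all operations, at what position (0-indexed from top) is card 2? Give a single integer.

After op 1 (reverse): [0 2 6 3 7 8 1 5 4]
After op 2 (out_shuffle): [0 8 2 1 6 5 3 4 7]
After op 3 (out_shuffle): [0 5 8 3 2 4 1 7 6]
After op 4 (reverse): [6 7 1 4 2 3 8 5 0]
Card 2 is at position 4.

Answer: 4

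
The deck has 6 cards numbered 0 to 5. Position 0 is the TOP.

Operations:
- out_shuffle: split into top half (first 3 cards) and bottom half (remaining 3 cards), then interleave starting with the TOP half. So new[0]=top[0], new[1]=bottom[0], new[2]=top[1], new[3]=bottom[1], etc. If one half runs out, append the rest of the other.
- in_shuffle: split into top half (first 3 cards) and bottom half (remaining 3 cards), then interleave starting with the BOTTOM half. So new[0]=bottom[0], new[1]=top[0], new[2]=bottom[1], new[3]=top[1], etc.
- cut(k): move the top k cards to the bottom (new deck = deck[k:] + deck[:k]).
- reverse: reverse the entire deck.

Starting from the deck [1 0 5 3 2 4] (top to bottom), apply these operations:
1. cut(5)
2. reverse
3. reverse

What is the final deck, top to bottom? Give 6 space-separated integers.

After op 1 (cut(5)): [4 1 0 5 3 2]
After op 2 (reverse): [2 3 5 0 1 4]
After op 3 (reverse): [4 1 0 5 3 2]

Answer: 4 1 0 5 3 2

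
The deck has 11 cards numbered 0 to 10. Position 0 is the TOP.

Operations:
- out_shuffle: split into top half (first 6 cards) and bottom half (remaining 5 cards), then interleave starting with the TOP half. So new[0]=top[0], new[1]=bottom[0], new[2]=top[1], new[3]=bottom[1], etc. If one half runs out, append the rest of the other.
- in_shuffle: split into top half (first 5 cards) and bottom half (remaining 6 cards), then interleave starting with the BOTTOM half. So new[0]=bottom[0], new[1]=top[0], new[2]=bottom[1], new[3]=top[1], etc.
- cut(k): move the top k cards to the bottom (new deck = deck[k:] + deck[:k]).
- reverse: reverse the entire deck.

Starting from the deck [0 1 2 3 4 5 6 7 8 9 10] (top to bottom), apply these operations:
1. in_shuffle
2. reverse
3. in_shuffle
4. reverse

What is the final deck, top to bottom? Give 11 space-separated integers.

Answer: 5 8 0 3 6 9 1 4 7 10 2

Derivation:
After op 1 (in_shuffle): [5 0 6 1 7 2 8 3 9 4 10]
After op 2 (reverse): [10 4 9 3 8 2 7 1 6 0 5]
After op 3 (in_shuffle): [2 10 7 4 1 9 6 3 0 8 5]
After op 4 (reverse): [5 8 0 3 6 9 1 4 7 10 2]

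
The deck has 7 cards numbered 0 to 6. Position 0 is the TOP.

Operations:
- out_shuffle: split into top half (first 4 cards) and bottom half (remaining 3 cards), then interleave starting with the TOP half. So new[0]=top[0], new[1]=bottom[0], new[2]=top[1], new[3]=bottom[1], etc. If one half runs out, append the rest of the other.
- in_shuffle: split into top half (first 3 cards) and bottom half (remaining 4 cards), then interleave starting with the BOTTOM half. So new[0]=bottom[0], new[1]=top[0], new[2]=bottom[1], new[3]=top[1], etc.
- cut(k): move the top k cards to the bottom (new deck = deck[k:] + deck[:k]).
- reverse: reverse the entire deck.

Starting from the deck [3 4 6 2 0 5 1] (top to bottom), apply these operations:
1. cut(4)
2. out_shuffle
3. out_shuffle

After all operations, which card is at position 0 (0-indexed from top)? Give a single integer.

After op 1 (cut(4)): [0 5 1 3 4 6 2]
After op 2 (out_shuffle): [0 4 5 6 1 2 3]
After op 3 (out_shuffle): [0 1 4 2 5 3 6]
Position 0: card 0.

Answer: 0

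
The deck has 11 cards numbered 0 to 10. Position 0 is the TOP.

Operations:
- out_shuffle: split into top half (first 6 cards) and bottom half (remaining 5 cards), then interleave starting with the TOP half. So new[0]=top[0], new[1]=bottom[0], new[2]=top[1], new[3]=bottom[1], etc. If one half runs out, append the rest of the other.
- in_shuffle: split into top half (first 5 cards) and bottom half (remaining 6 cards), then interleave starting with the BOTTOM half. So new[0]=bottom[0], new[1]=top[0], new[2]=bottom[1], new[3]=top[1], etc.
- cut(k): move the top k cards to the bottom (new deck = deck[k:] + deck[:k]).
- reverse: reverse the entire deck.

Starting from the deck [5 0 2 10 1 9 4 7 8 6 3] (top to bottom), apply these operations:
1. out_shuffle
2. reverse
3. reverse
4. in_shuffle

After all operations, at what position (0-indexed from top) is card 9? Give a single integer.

After op 1 (out_shuffle): [5 4 0 7 2 8 10 6 1 3 9]
After op 2 (reverse): [9 3 1 6 10 8 2 7 0 4 5]
After op 3 (reverse): [5 4 0 7 2 8 10 6 1 3 9]
After op 4 (in_shuffle): [8 5 10 4 6 0 1 7 3 2 9]
Card 9 is at position 10.

Answer: 10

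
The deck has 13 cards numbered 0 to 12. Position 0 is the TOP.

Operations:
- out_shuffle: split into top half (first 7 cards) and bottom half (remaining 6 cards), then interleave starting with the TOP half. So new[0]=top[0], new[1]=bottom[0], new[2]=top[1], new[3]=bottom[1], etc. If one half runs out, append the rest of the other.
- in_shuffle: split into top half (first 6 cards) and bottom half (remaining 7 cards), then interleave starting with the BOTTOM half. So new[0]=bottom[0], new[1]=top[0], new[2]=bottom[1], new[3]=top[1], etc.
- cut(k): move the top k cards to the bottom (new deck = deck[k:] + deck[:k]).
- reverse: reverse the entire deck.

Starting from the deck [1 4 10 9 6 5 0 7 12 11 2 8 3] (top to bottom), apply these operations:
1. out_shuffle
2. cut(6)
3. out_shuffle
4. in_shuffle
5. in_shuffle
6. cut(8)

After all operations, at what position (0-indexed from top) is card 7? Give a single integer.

Answer: 7

Derivation:
After op 1 (out_shuffle): [1 7 4 12 10 11 9 2 6 8 5 3 0]
After op 2 (cut(6)): [9 2 6 8 5 3 0 1 7 4 12 10 11]
After op 3 (out_shuffle): [9 1 2 7 6 4 8 12 5 10 3 11 0]
After op 4 (in_shuffle): [8 9 12 1 5 2 10 7 3 6 11 4 0]
After op 5 (in_shuffle): [10 8 7 9 3 12 6 1 11 5 4 2 0]
After op 6 (cut(8)): [11 5 4 2 0 10 8 7 9 3 12 6 1]
Card 7 is at position 7.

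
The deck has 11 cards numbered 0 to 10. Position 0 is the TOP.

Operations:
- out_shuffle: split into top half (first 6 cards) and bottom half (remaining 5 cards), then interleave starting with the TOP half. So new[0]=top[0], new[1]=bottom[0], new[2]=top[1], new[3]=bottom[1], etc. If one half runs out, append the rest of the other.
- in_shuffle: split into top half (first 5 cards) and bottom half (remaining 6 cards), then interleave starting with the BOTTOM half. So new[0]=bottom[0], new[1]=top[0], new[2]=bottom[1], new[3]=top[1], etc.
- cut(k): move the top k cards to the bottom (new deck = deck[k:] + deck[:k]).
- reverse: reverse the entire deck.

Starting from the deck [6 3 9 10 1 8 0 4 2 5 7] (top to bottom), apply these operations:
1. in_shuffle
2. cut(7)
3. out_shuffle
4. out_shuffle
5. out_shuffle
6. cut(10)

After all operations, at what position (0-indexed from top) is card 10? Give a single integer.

After op 1 (in_shuffle): [8 6 0 3 4 9 2 10 5 1 7]
After op 2 (cut(7)): [10 5 1 7 8 6 0 3 4 9 2]
After op 3 (out_shuffle): [10 0 5 3 1 4 7 9 8 2 6]
After op 4 (out_shuffle): [10 7 0 9 5 8 3 2 1 6 4]
After op 5 (out_shuffle): [10 3 7 2 0 1 9 6 5 4 8]
After op 6 (cut(10)): [8 10 3 7 2 0 1 9 6 5 4]
Card 10 is at position 1.

Answer: 1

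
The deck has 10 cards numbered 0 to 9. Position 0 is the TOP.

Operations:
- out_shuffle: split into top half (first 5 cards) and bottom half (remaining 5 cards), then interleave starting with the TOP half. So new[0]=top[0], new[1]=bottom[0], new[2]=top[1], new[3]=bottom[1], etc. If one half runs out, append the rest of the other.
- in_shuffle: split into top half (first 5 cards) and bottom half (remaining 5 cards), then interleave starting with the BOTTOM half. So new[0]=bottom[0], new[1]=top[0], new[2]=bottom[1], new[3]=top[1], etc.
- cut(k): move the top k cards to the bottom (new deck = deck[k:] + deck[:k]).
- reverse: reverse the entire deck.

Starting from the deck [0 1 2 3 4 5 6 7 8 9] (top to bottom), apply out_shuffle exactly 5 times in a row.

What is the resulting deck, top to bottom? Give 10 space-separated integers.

After op 1 (out_shuffle): [0 5 1 6 2 7 3 8 4 9]
After op 2 (out_shuffle): [0 7 5 3 1 8 6 4 2 9]
After op 3 (out_shuffle): [0 8 7 6 5 4 3 2 1 9]
After op 4 (out_shuffle): [0 4 8 3 7 2 6 1 5 9]
After op 5 (out_shuffle): [0 2 4 6 8 1 3 5 7 9]

Answer: 0 2 4 6 8 1 3 5 7 9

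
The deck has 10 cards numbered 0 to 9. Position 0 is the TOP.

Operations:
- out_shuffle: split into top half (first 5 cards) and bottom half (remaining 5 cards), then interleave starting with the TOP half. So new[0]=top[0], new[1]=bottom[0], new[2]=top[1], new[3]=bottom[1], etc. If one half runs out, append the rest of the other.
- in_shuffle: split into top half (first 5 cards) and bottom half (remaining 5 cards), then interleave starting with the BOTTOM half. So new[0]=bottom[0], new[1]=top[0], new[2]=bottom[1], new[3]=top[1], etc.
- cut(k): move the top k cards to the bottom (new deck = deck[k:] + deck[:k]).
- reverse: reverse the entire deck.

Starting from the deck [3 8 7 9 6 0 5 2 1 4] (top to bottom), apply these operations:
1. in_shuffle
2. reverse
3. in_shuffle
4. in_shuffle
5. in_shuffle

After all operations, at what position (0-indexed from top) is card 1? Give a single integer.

Answer: 9

Derivation:
After op 1 (in_shuffle): [0 3 5 8 2 7 1 9 4 6]
After op 2 (reverse): [6 4 9 1 7 2 8 5 3 0]
After op 3 (in_shuffle): [2 6 8 4 5 9 3 1 0 7]
After op 4 (in_shuffle): [9 2 3 6 1 8 0 4 7 5]
After op 5 (in_shuffle): [8 9 0 2 4 3 7 6 5 1]
Card 1 is at position 9.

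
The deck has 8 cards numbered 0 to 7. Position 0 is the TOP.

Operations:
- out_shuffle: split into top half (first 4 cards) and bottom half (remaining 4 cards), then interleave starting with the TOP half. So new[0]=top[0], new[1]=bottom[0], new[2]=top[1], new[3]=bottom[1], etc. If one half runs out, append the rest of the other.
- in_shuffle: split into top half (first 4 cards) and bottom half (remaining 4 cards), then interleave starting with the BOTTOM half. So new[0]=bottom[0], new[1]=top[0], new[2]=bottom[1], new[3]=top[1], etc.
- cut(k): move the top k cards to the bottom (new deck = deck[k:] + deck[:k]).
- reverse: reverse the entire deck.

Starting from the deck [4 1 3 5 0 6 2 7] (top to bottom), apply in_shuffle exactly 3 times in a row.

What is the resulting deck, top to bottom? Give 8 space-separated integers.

Answer: 7 2 6 0 5 3 1 4

Derivation:
After op 1 (in_shuffle): [0 4 6 1 2 3 7 5]
After op 2 (in_shuffle): [2 0 3 4 7 6 5 1]
After op 3 (in_shuffle): [7 2 6 0 5 3 1 4]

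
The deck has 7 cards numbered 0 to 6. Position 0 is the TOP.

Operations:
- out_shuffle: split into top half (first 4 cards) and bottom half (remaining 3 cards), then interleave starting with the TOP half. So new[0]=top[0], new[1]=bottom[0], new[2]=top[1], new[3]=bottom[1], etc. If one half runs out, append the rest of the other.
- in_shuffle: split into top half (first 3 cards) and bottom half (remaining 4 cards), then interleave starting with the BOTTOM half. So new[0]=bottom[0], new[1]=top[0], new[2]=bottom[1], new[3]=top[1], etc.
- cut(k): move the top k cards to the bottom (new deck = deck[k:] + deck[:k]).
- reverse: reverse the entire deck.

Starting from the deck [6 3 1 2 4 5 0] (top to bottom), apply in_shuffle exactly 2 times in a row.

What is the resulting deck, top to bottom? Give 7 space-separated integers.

Answer: 3 2 5 6 1 4 0

Derivation:
After op 1 (in_shuffle): [2 6 4 3 5 1 0]
After op 2 (in_shuffle): [3 2 5 6 1 4 0]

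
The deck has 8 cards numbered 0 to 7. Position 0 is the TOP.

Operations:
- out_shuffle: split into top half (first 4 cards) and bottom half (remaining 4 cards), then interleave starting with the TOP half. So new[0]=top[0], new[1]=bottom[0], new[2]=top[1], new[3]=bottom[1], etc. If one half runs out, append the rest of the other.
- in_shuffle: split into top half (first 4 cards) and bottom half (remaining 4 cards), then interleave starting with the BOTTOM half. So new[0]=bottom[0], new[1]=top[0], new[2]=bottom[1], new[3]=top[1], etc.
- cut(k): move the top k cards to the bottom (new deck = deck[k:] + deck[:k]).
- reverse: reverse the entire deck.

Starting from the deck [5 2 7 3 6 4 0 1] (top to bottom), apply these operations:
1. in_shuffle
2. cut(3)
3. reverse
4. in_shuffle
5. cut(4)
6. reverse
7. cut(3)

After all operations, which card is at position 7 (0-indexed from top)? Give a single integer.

After op 1 (in_shuffle): [6 5 4 2 0 7 1 3]
After op 2 (cut(3)): [2 0 7 1 3 6 5 4]
After op 3 (reverse): [4 5 6 3 1 7 0 2]
After op 4 (in_shuffle): [1 4 7 5 0 6 2 3]
After op 5 (cut(4)): [0 6 2 3 1 4 7 5]
After op 6 (reverse): [5 7 4 1 3 2 6 0]
After op 7 (cut(3)): [1 3 2 6 0 5 7 4]
Position 7: card 4.

Answer: 4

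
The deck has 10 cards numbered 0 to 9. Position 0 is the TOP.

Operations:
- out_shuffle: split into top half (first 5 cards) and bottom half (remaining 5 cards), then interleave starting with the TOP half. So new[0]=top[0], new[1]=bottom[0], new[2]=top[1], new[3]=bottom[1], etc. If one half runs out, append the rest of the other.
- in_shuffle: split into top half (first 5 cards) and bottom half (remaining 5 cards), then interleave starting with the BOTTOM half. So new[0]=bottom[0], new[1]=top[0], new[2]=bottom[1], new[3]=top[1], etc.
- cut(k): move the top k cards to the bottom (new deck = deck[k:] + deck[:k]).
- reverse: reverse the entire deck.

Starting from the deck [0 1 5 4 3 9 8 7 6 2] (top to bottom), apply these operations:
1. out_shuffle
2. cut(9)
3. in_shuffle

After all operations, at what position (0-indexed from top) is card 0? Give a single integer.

Answer: 3

Derivation:
After op 1 (out_shuffle): [0 9 1 8 5 7 4 6 3 2]
After op 2 (cut(9)): [2 0 9 1 8 5 7 4 6 3]
After op 3 (in_shuffle): [5 2 7 0 4 9 6 1 3 8]
Card 0 is at position 3.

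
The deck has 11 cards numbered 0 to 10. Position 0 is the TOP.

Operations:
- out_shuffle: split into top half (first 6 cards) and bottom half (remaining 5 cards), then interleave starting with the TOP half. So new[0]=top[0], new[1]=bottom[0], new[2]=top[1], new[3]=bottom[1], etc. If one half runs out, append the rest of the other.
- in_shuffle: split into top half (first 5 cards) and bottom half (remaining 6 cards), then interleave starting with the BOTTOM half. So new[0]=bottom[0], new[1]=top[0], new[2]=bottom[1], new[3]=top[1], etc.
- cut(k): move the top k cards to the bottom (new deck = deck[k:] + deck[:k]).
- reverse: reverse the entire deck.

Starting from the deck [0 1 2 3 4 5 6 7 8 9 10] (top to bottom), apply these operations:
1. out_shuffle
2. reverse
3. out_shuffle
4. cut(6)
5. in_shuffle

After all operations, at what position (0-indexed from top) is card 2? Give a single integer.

After op 1 (out_shuffle): [0 6 1 7 2 8 3 9 4 10 5]
After op 2 (reverse): [5 10 4 9 3 8 2 7 1 6 0]
After op 3 (out_shuffle): [5 2 10 7 4 1 9 6 3 0 8]
After op 4 (cut(6)): [9 6 3 0 8 5 2 10 7 4 1]
After op 5 (in_shuffle): [5 9 2 6 10 3 7 0 4 8 1]
Card 2 is at position 2.

Answer: 2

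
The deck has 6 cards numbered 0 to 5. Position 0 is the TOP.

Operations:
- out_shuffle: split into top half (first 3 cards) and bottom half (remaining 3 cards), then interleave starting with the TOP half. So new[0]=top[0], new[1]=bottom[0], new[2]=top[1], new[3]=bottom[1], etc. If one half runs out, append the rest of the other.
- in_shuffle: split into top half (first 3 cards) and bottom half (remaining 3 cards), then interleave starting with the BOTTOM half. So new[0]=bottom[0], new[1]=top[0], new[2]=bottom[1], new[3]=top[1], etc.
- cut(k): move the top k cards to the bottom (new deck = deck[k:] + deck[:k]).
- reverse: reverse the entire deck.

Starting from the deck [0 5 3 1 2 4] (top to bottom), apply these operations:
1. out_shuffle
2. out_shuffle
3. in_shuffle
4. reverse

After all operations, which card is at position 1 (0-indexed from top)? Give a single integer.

Answer: 4

Derivation:
After op 1 (out_shuffle): [0 1 5 2 3 4]
After op 2 (out_shuffle): [0 2 1 3 5 4]
After op 3 (in_shuffle): [3 0 5 2 4 1]
After op 4 (reverse): [1 4 2 5 0 3]
Position 1: card 4.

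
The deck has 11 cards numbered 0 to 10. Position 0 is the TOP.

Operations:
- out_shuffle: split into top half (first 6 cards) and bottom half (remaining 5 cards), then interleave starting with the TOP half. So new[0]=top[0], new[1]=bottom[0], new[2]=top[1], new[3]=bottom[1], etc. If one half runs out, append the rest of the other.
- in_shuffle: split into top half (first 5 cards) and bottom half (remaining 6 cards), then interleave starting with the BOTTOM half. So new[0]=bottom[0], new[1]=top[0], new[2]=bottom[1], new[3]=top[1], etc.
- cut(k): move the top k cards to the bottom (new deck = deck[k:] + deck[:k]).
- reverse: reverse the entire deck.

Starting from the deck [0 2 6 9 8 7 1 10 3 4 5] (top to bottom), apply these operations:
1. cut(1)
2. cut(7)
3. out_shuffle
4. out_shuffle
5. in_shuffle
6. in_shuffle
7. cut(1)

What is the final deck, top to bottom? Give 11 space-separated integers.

Answer: 2 5 3 1 8 6 0 4 10 7 9

Derivation:
After op 1 (cut(1)): [2 6 9 8 7 1 10 3 4 5 0]
After op 2 (cut(7)): [3 4 5 0 2 6 9 8 7 1 10]
After op 3 (out_shuffle): [3 9 4 8 5 7 0 1 2 10 6]
After op 4 (out_shuffle): [3 0 9 1 4 2 8 10 5 6 7]
After op 5 (in_shuffle): [2 3 8 0 10 9 5 1 6 4 7]
After op 6 (in_shuffle): [9 2 5 3 1 8 6 0 4 10 7]
After op 7 (cut(1)): [2 5 3 1 8 6 0 4 10 7 9]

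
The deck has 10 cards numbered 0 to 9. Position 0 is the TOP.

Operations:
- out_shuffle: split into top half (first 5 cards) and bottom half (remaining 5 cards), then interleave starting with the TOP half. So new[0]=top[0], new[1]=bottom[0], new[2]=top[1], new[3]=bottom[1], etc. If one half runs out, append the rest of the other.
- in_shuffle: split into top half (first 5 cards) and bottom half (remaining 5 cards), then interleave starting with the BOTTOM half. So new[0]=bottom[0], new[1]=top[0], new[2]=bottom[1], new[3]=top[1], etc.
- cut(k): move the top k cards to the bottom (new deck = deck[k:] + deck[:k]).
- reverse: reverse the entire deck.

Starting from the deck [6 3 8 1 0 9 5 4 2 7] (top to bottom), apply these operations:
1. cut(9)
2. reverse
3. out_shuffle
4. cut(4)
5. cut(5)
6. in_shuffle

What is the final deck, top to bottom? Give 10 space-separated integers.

Answer: 5 7 3 2 9 1 6 4 0 8

Derivation:
After op 1 (cut(9)): [7 6 3 8 1 0 9 5 4 2]
After op 2 (reverse): [2 4 5 9 0 1 8 3 6 7]
After op 3 (out_shuffle): [2 1 4 8 5 3 9 6 0 7]
After op 4 (cut(4)): [5 3 9 6 0 7 2 1 4 8]
After op 5 (cut(5)): [7 2 1 4 8 5 3 9 6 0]
After op 6 (in_shuffle): [5 7 3 2 9 1 6 4 0 8]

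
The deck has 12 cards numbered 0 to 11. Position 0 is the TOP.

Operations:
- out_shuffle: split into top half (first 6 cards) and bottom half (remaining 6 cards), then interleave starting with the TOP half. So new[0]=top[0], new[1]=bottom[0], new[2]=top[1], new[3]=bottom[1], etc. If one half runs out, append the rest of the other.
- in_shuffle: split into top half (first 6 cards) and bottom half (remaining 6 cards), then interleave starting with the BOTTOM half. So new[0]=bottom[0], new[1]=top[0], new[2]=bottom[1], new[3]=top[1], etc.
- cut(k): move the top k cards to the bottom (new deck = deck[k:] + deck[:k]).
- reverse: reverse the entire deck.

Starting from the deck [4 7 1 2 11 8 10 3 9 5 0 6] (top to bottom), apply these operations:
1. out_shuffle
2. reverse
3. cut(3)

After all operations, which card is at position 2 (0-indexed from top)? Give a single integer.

Answer: 2

Derivation:
After op 1 (out_shuffle): [4 10 7 3 1 9 2 5 11 0 8 6]
After op 2 (reverse): [6 8 0 11 5 2 9 1 3 7 10 4]
After op 3 (cut(3)): [11 5 2 9 1 3 7 10 4 6 8 0]
Position 2: card 2.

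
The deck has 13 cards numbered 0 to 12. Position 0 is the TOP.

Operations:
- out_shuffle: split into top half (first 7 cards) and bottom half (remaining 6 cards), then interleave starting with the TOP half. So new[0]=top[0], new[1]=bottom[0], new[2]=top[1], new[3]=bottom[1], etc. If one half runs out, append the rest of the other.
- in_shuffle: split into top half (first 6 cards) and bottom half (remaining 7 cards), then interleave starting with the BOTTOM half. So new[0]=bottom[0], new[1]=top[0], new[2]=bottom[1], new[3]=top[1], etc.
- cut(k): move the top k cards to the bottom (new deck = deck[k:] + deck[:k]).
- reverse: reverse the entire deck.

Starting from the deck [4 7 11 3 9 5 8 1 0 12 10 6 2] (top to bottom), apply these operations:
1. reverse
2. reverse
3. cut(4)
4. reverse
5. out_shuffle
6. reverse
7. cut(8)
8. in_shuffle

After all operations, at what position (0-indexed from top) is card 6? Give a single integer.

After op 1 (reverse): [2 6 10 12 0 1 8 5 9 3 11 7 4]
After op 2 (reverse): [4 7 11 3 9 5 8 1 0 12 10 6 2]
After op 3 (cut(4)): [9 5 8 1 0 12 10 6 2 4 7 11 3]
After op 4 (reverse): [3 11 7 4 2 6 10 12 0 1 8 5 9]
After op 5 (out_shuffle): [3 12 11 0 7 1 4 8 2 5 6 9 10]
After op 6 (reverse): [10 9 6 5 2 8 4 1 7 0 11 12 3]
After op 7 (cut(8)): [7 0 11 12 3 10 9 6 5 2 8 4 1]
After op 8 (in_shuffle): [9 7 6 0 5 11 2 12 8 3 4 10 1]
Card 6 is at position 2.

Answer: 2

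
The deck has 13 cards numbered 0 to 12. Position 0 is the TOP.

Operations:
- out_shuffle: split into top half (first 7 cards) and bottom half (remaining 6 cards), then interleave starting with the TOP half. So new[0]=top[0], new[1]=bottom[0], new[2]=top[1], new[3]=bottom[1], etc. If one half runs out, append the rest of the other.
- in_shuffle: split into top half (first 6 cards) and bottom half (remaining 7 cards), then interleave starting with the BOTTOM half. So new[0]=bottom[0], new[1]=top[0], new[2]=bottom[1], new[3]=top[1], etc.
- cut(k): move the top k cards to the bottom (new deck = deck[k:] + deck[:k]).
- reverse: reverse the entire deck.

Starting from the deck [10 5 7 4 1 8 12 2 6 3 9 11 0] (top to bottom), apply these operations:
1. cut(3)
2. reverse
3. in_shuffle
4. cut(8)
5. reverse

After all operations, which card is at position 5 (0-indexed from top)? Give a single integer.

Answer: 6

Derivation:
After op 1 (cut(3)): [4 1 8 12 2 6 3 9 11 0 10 5 7]
After op 2 (reverse): [7 5 10 0 11 9 3 6 2 12 8 1 4]
After op 3 (in_shuffle): [3 7 6 5 2 10 12 0 8 11 1 9 4]
After op 4 (cut(8)): [8 11 1 9 4 3 7 6 5 2 10 12 0]
After op 5 (reverse): [0 12 10 2 5 6 7 3 4 9 1 11 8]
Position 5: card 6.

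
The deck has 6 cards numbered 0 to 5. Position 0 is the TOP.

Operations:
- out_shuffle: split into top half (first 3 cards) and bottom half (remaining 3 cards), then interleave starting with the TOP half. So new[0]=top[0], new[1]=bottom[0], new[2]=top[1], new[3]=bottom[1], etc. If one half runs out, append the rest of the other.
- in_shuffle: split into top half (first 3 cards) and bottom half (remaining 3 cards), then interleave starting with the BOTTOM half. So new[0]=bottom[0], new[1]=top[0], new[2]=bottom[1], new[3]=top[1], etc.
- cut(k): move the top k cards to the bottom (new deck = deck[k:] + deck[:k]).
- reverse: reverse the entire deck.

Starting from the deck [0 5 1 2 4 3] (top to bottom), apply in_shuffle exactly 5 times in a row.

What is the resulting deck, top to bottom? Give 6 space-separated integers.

Answer: 5 2 3 0 1 4

Derivation:
After op 1 (in_shuffle): [2 0 4 5 3 1]
After op 2 (in_shuffle): [5 2 3 0 1 4]
After op 3 (in_shuffle): [0 5 1 2 4 3]
After op 4 (in_shuffle): [2 0 4 5 3 1]
After op 5 (in_shuffle): [5 2 3 0 1 4]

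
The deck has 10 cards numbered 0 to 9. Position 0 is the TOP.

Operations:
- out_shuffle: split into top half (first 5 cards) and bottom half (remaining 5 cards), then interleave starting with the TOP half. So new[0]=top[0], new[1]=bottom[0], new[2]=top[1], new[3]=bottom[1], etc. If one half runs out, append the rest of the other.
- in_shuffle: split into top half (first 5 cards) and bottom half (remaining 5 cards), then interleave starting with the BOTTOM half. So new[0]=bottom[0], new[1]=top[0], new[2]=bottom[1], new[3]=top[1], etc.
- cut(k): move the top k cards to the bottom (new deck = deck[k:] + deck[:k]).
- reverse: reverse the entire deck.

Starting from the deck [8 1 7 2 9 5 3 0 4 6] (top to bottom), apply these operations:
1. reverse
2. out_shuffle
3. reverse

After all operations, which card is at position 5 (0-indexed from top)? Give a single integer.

After op 1 (reverse): [6 4 0 3 5 9 2 7 1 8]
After op 2 (out_shuffle): [6 9 4 2 0 7 3 1 5 8]
After op 3 (reverse): [8 5 1 3 7 0 2 4 9 6]
Position 5: card 0.

Answer: 0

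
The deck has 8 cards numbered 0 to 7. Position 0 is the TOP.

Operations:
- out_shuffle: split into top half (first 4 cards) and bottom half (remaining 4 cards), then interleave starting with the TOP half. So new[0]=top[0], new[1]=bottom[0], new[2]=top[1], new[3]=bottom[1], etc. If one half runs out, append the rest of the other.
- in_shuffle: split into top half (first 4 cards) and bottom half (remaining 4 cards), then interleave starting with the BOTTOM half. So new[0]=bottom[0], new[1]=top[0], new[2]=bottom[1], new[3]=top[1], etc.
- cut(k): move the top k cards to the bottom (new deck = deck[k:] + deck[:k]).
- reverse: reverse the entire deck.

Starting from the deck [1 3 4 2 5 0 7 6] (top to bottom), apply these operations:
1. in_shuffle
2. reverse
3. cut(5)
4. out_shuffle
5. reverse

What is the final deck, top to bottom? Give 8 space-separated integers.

Answer: 3 2 7 5 4 1 6 0

Derivation:
After op 1 (in_shuffle): [5 1 0 3 7 4 6 2]
After op 2 (reverse): [2 6 4 7 3 0 1 5]
After op 3 (cut(5)): [0 1 5 2 6 4 7 3]
After op 4 (out_shuffle): [0 6 1 4 5 7 2 3]
After op 5 (reverse): [3 2 7 5 4 1 6 0]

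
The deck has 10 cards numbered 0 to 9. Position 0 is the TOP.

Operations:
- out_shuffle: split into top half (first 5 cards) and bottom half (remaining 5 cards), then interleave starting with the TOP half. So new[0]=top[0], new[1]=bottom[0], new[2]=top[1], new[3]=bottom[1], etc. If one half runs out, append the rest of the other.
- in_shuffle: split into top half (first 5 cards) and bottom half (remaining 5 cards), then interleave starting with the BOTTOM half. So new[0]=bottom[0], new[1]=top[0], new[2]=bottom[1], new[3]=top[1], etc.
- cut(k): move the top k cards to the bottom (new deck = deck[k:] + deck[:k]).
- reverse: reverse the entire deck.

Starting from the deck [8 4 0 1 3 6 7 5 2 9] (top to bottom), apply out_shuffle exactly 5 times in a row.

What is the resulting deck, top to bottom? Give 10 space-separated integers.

After op 1 (out_shuffle): [8 6 4 7 0 5 1 2 3 9]
After op 2 (out_shuffle): [8 5 6 1 4 2 7 3 0 9]
After op 3 (out_shuffle): [8 2 5 7 6 3 1 0 4 9]
After op 4 (out_shuffle): [8 3 2 1 5 0 7 4 6 9]
After op 5 (out_shuffle): [8 0 3 7 2 4 1 6 5 9]

Answer: 8 0 3 7 2 4 1 6 5 9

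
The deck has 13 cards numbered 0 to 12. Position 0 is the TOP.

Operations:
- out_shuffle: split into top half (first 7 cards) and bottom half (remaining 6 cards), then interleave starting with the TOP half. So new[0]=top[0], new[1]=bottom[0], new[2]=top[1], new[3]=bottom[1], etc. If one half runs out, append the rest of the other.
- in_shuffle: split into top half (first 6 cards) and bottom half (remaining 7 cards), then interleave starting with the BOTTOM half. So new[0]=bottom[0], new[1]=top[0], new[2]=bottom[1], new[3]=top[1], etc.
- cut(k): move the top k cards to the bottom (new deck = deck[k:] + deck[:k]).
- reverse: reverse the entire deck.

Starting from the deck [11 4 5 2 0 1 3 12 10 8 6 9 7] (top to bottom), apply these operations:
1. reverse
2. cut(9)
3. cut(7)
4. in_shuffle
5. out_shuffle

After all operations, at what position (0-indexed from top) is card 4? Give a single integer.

Answer: 8

Derivation:
After op 1 (reverse): [7 9 6 8 10 12 3 1 0 2 5 4 11]
After op 2 (cut(9)): [2 5 4 11 7 9 6 8 10 12 3 1 0]
After op 3 (cut(7)): [8 10 12 3 1 0 2 5 4 11 7 9 6]
After op 4 (in_shuffle): [2 8 5 10 4 12 11 3 7 1 9 0 6]
After op 5 (out_shuffle): [2 3 8 7 5 1 10 9 4 0 12 6 11]
Card 4 is at position 8.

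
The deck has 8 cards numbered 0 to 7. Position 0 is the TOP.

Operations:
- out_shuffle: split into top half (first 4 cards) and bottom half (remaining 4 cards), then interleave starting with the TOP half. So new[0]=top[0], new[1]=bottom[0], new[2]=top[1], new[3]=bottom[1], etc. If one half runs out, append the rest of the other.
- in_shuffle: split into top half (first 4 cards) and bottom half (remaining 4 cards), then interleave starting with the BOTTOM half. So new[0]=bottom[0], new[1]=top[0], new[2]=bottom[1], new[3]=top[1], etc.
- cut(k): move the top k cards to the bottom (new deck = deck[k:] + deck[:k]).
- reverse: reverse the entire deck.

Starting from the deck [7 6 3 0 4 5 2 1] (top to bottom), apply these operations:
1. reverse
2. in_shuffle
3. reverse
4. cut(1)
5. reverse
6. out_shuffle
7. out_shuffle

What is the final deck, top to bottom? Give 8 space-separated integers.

Answer: 4 1 2 5 0 3 6 7

Derivation:
After op 1 (reverse): [1 2 5 4 0 3 6 7]
After op 2 (in_shuffle): [0 1 3 2 6 5 7 4]
After op 3 (reverse): [4 7 5 6 2 3 1 0]
After op 4 (cut(1)): [7 5 6 2 3 1 0 4]
After op 5 (reverse): [4 0 1 3 2 6 5 7]
After op 6 (out_shuffle): [4 2 0 6 1 5 3 7]
After op 7 (out_shuffle): [4 1 2 5 0 3 6 7]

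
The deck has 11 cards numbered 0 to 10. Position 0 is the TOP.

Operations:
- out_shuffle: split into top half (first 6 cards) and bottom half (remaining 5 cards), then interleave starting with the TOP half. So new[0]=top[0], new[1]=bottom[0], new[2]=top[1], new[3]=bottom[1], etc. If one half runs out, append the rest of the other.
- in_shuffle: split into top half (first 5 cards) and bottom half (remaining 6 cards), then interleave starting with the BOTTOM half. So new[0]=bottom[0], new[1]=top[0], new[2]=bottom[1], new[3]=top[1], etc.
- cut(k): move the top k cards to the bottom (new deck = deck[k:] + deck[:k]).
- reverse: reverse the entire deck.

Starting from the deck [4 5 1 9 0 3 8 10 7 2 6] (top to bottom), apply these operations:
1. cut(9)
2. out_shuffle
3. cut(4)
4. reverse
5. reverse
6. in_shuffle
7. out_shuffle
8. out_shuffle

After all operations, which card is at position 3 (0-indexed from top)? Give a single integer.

After op 1 (cut(9)): [2 6 4 5 1 9 0 3 8 10 7]
After op 2 (out_shuffle): [2 0 6 3 4 8 5 10 1 7 9]
After op 3 (cut(4)): [4 8 5 10 1 7 9 2 0 6 3]
After op 4 (reverse): [3 6 0 2 9 7 1 10 5 8 4]
After op 5 (reverse): [4 8 5 10 1 7 9 2 0 6 3]
After op 6 (in_shuffle): [7 4 9 8 2 5 0 10 6 1 3]
After op 7 (out_shuffle): [7 0 4 10 9 6 8 1 2 3 5]
After op 8 (out_shuffle): [7 8 0 1 4 2 10 3 9 5 6]
Position 3: card 1.

Answer: 1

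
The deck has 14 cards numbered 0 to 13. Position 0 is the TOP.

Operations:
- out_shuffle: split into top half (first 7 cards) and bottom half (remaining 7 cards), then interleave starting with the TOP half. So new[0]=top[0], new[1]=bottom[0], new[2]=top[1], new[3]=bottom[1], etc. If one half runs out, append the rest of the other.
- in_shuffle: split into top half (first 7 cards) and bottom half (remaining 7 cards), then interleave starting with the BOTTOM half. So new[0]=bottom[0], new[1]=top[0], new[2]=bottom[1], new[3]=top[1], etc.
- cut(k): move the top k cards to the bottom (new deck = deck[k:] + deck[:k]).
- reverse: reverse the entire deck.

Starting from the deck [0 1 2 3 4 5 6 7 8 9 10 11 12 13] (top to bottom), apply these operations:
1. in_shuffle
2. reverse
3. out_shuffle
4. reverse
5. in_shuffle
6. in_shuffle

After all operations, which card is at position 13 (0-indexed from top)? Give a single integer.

Answer: 2

Derivation:
After op 1 (in_shuffle): [7 0 8 1 9 2 10 3 11 4 12 5 13 6]
After op 2 (reverse): [6 13 5 12 4 11 3 10 2 9 1 8 0 7]
After op 3 (out_shuffle): [6 10 13 2 5 9 12 1 4 8 11 0 3 7]
After op 4 (reverse): [7 3 0 11 8 4 1 12 9 5 2 13 10 6]
After op 5 (in_shuffle): [12 7 9 3 5 0 2 11 13 8 10 4 6 1]
After op 6 (in_shuffle): [11 12 13 7 8 9 10 3 4 5 6 0 1 2]
Position 13: card 2.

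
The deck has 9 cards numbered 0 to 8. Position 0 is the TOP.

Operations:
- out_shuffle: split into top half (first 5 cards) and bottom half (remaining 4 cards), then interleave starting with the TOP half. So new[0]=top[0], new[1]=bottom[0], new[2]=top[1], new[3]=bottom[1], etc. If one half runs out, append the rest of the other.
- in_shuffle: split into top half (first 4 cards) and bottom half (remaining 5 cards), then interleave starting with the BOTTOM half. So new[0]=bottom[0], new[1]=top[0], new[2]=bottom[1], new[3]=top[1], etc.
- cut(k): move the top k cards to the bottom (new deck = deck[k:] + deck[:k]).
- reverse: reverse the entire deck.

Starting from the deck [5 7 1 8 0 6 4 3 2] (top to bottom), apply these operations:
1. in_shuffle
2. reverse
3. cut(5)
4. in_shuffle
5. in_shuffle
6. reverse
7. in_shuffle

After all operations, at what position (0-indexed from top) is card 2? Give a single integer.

After op 1 (in_shuffle): [0 5 6 7 4 1 3 8 2]
After op 2 (reverse): [2 8 3 1 4 7 6 5 0]
After op 3 (cut(5)): [7 6 5 0 2 8 3 1 4]
After op 4 (in_shuffle): [2 7 8 6 3 5 1 0 4]
After op 5 (in_shuffle): [3 2 5 7 1 8 0 6 4]
After op 6 (reverse): [4 6 0 8 1 7 5 2 3]
After op 7 (in_shuffle): [1 4 7 6 5 0 2 8 3]
Card 2 is at position 6.

Answer: 6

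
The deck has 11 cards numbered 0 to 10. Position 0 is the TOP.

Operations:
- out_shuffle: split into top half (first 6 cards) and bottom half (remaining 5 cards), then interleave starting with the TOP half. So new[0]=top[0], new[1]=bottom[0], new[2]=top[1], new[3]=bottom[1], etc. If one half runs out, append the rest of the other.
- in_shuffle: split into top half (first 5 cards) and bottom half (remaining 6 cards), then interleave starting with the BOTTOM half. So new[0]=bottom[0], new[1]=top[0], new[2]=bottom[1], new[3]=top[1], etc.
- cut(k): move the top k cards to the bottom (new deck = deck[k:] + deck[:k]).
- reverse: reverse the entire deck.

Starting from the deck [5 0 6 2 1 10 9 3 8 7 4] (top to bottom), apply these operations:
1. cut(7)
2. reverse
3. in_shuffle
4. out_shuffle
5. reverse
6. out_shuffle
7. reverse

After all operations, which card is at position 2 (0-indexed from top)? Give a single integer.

Answer: 10

Derivation:
After op 1 (cut(7)): [3 8 7 4 5 0 6 2 1 10 9]
After op 2 (reverse): [9 10 1 2 6 0 5 4 7 8 3]
After op 3 (in_shuffle): [0 9 5 10 4 1 7 2 8 6 3]
After op 4 (out_shuffle): [0 7 9 2 5 8 10 6 4 3 1]
After op 5 (reverse): [1 3 4 6 10 8 5 2 9 7 0]
After op 6 (out_shuffle): [1 5 3 2 4 9 6 7 10 0 8]
After op 7 (reverse): [8 0 10 7 6 9 4 2 3 5 1]
Position 2: card 10.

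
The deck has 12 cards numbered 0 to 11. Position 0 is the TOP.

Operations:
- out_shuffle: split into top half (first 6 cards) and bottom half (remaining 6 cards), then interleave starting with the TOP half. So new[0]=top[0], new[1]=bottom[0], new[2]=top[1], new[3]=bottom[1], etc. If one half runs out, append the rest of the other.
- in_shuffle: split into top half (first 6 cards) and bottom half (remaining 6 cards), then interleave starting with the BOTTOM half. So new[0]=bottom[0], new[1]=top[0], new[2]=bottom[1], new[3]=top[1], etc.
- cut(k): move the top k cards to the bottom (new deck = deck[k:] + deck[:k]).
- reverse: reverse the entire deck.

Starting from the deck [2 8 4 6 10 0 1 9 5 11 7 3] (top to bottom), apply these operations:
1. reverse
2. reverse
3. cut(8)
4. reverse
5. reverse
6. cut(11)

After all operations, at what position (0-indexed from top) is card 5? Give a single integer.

Answer: 1

Derivation:
After op 1 (reverse): [3 7 11 5 9 1 0 10 6 4 8 2]
After op 2 (reverse): [2 8 4 6 10 0 1 9 5 11 7 3]
After op 3 (cut(8)): [5 11 7 3 2 8 4 6 10 0 1 9]
After op 4 (reverse): [9 1 0 10 6 4 8 2 3 7 11 5]
After op 5 (reverse): [5 11 7 3 2 8 4 6 10 0 1 9]
After op 6 (cut(11)): [9 5 11 7 3 2 8 4 6 10 0 1]
Card 5 is at position 1.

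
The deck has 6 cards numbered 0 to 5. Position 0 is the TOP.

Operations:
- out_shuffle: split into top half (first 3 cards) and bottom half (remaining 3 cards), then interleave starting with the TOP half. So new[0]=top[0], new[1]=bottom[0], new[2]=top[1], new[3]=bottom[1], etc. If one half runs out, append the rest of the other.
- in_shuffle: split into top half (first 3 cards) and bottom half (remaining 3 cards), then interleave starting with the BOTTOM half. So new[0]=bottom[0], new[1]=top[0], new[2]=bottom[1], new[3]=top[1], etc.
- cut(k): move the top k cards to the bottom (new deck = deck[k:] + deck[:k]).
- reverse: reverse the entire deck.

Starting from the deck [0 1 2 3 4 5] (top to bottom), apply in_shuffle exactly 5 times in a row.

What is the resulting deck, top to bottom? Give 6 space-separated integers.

After op 1 (in_shuffle): [3 0 4 1 5 2]
After op 2 (in_shuffle): [1 3 5 0 2 4]
After op 3 (in_shuffle): [0 1 2 3 4 5]
After op 4 (in_shuffle): [3 0 4 1 5 2]
After op 5 (in_shuffle): [1 3 5 0 2 4]

Answer: 1 3 5 0 2 4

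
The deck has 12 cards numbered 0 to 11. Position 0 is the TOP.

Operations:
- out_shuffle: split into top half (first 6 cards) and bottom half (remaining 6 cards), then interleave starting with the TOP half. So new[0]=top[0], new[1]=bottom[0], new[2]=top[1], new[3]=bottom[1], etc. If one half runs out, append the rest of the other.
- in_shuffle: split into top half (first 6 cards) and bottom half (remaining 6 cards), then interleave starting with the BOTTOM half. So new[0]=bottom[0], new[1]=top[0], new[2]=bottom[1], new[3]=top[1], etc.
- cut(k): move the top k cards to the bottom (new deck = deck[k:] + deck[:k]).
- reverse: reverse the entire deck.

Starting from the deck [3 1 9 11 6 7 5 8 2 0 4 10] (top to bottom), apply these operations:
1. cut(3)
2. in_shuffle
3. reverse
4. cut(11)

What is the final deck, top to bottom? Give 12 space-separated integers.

Answer: 0 2 9 8 1 5 3 7 10 6 4 11

Derivation:
After op 1 (cut(3)): [11 6 7 5 8 2 0 4 10 3 1 9]
After op 2 (in_shuffle): [0 11 4 6 10 7 3 5 1 8 9 2]
After op 3 (reverse): [2 9 8 1 5 3 7 10 6 4 11 0]
After op 4 (cut(11)): [0 2 9 8 1 5 3 7 10 6 4 11]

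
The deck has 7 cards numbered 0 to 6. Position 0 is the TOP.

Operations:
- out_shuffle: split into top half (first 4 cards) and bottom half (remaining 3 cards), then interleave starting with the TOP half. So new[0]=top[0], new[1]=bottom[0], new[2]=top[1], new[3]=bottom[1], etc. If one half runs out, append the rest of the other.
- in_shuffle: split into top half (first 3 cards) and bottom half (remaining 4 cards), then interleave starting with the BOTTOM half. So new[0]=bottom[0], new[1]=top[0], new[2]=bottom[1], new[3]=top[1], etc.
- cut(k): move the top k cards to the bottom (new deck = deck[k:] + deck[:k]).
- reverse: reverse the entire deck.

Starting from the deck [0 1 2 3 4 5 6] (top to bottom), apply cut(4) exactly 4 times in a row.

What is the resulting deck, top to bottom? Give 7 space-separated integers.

After op 1 (cut(4)): [4 5 6 0 1 2 3]
After op 2 (cut(4)): [1 2 3 4 5 6 0]
After op 3 (cut(4)): [5 6 0 1 2 3 4]
After op 4 (cut(4)): [2 3 4 5 6 0 1]

Answer: 2 3 4 5 6 0 1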